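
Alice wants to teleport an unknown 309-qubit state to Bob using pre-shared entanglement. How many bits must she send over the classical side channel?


Quantum teleportation requires 2 classical bits per qubit teleported.
309 qubit(s) -> 2 * 309 = 618 classical bits

618


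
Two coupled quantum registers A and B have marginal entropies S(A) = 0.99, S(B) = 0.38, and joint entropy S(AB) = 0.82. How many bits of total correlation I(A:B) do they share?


I(A:B) = S(A) + S(B) - S(AB)
= 0.99 + 0.38 - 0.82
= 0.5500

0.5500


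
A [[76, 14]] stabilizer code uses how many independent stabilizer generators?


For an [[n,k]] stabilizer code:
Number of stabilizer generators = n - k
= 76 - 14
= 62

62


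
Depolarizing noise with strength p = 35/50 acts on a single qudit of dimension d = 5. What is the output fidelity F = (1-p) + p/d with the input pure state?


F = (1-p) + p/d
= (1 - 0.7000) + 0.7000/5
= 0.3000 + 0.1400
= 0.4400

0.4400


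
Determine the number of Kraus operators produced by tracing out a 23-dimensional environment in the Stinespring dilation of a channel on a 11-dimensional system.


Tracing out the environment in an orthonormal basis {|i>_E} gives Kraus operators K_i = <i|_E U |0>_E.
Number of Kraus operators = dim(H_env) = d_env
= 23

23


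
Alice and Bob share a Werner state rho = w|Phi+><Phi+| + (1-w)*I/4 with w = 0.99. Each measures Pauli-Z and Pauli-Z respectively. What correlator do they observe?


|Phi+> = (|00> + |11>)/sqrt(2)
For the pure Bell state, <Z_A Z_B> = +1 (Bell-state Pauli correlator).
The maximally-mixed part I/4 has tr(I/4 * P tensor P) = 0 for any traceless Pauli P.
So <Z_A Z_B>_rho = w * (+1) + (1 - w) * 0
= 0.99 * (+1)
= 0.9900

0.9900


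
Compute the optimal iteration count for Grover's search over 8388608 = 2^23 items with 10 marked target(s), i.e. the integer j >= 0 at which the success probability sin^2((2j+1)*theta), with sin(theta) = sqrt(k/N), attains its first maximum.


After j Grover iterations the success probability is P(j) = sin^2((2j+1)*theta), where sin(theta) = sqrt(k/N).
N = 2^23 = 8388608, k = 10
sin(theta) = sqrt(k/N) = 0.001091830067
theta = arcsin(sqrt(k/N)) = 0.001091830284 rad
P(j) reaches its first maximum when (2j+1)*theta is as close as possible to pi/2, i.e. j = round(pi/(4*theta) - 1/2).
pi/(4*theta) - 1/2 = 718.8409
(For comparison, the common estimate pi/4 * sqrt(N/k) = 719.3410; the exact maximiser is used here.)
Optimal iterations = 719

719


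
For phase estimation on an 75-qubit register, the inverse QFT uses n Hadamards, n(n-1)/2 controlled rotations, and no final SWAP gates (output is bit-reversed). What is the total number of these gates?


Hadamard gates: 75
Controlled rotations: n*(n-1)/2 = 75*74/2 = 2775
SWAP gates: 0 (omitted)
Total = 75 + 2775
= 2850

2850


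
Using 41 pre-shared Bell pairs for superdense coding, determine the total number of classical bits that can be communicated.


Superdense coding allows 2 classical bits per shared entangled pair.
41 pair(s) -> 2 * 41 = 82 classical bits

82


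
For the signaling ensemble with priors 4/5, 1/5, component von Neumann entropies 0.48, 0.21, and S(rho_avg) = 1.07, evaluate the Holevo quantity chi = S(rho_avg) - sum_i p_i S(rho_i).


chi = S(rho) - sum_i p_i * S(rho_i)
Weighted entropy = 4/5 * 0.48 + 1/5 * 0.21
= 0.4260
chi = 1.07 - 0.4260
= 0.6440

0.6440


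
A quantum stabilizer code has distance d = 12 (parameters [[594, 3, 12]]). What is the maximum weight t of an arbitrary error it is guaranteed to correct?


Code parameters: [[594, 3, 12]], distance d = 12.
Number of correctable errors = floor((d-1)/2)
= floor((12 - 1)/2)
= floor(11/2)
= 5

5


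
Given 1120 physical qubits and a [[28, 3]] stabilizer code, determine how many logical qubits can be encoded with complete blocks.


Each code block uses 28 physical qubits for 3 logical qubit(s).
Number of complete blocks = floor(1120 / 28) = 40
Logical qubits = 40 * 3
= 120

120


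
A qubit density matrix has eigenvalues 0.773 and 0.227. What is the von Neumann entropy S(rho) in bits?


S = -p*log2(p) - (1-p)*log2(1-p)
p = 0.7730, 1-p = 0.2270
= -0.7730 * log2(0.7730) - 0.2270 * log2(0.2270)
= -(-0.2871) - (-0.4856)
= 0.7727

0.7727


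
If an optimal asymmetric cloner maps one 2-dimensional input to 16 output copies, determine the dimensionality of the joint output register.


Output space = H^(tensor 16) where dim(H) = 2
dim = 2^16
= 4 (after 2 factors)
= 8 (after 3 factors)
= 16 (after 4 factors)
= 32 (after 5 factors)
= 64 (after 6 factors)
= 128 (after 7 factors)
= 256 (after 8 factors)
= 512 (after 9 factors)
= 1024 (after 10 factors)
= 2048 (after 11 factors)
= 4096 (after 12 factors)
= 8192 (after 13 factors)
= 16384 (after 14 factors)
= 32768 (after 15 factors)
= 65536 (after 16 factors)
= 65536

65536


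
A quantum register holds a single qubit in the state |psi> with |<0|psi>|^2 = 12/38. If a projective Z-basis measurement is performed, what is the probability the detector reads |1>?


|alpha|^2 = 12/38 = 0.3158
|beta|^2 = 1 - 12/38 = 26/38 = 0.6842
P(|1>) = |beta|^2 = 0.6842

0.6842


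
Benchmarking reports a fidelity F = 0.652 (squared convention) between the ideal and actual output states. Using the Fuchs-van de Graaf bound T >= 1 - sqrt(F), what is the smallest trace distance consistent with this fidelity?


Fuchs-van de Graaf (squared-fidelity convention): 1 - sqrt(F) <= T <= sqrt(1 - F).
Lower bound: T >= 1 - sqrt(F)
sqrt(F) = sqrt(0.652) = 0.8075
T >= 1 - 0.8075
T >= 0.1925

0.1925


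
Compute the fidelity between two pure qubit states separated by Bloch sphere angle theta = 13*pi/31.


For states separated by angle theta on Bloch sphere:
F = cos^2(theta/2)
theta = 13*pi/31 = 1.3174
theta/2 = 0.6587
cos(theta/2) = 0.7908
F = 0.6253

0.6253


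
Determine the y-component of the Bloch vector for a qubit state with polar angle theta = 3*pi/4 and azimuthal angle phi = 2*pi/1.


theta = 2.3562, phi = 6.2832
r_y = sin(theta)*sin(phi) = 0.7071 * 0.0000
r_y = 0.0000

0.0000


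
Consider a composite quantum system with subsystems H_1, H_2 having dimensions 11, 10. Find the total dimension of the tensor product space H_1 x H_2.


dim(H_1 x H_2) = 11 * 10
= 110

110


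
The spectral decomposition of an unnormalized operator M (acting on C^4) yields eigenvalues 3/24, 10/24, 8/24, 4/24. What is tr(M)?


tr(M) = sum of eigenvalues
= 3/24 + 10/24 + 8/24 + 4/24
= 25/24
= 1.0417

1.0417


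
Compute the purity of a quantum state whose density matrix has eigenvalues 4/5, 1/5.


tr(rho^2) = sum of eigenvalues squared
= (4/5)^2 + (1/5)^2
= (16 + 1) / 25
= 17/25
= 0.6800

0.6800


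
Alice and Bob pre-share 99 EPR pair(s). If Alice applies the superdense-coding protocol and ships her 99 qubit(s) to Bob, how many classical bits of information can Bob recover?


Superdense coding allows 2 classical bits per shared entangled pair.
99 pair(s) -> 2 * 99 = 198 classical bits

198


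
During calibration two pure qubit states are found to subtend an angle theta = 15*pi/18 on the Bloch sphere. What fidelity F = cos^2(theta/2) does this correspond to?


For states separated by angle theta on Bloch sphere:
F = cos^2(theta/2)
theta = 15*pi/18 = 2.6180
theta/2 = 1.3090
cos(theta/2) = 0.2588
F = 0.0670

0.0670


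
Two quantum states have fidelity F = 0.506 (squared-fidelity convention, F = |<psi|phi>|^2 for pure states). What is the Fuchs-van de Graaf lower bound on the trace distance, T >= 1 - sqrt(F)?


Fuchs-van de Graaf (squared-fidelity convention): 1 - sqrt(F) <= T <= sqrt(1 - F).
Lower bound: T >= 1 - sqrt(F)
sqrt(F) = sqrt(0.506) = 0.7113
T >= 1 - 0.7113
T >= 0.2887

0.2887


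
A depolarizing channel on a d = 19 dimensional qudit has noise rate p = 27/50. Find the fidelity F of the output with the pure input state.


F = (1-p) + p/d
= (1 - 0.5400) + 0.5400/19
= 0.4600 + 0.0284
= 0.4884

0.4884


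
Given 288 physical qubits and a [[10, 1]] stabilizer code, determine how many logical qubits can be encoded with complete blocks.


Each code block uses 10 physical qubits for 1 logical qubit(s).
Number of complete blocks = floor(288 / 10) = 28
Logical qubits = 28 * 1
= 28

28


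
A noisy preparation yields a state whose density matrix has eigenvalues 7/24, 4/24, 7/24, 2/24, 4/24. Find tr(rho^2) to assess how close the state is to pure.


tr(rho^2) = sum of eigenvalues squared
= (7/24)^2 + (4/24)^2 + (7/24)^2 + (2/24)^2 + (4/24)^2
= (49 + 16 + 49 + 4 + 16) / 576
= 134/576
= 0.2326

0.2326


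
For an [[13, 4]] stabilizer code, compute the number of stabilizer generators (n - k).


For an [[n,k]] stabilizer code:
Number of stabilizer generators = n - k
= 13 - 4
= 9

9


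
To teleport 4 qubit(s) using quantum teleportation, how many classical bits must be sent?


Quantum teleportation requires 2 classical bits per qubit teleported.
4 qubit(s) -> 2 * 4 = 8 classical bits

8


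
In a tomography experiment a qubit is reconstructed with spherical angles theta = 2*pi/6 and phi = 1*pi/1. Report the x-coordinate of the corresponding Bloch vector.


theta = 1.0472, phi = 3.1416
r_x = sin(theta)*cos(phi) = 0.8660 * -1.0000
r_x = -0.8660

-0.8660


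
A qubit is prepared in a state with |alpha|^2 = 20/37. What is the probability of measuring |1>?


|alpha|^2 = 20/37 = 0.5405
|beta|^2 = 1 - 20/37 = 17/37 = 0.4595
P(|1>) = |beta|^2 = 0.4595

0.4595


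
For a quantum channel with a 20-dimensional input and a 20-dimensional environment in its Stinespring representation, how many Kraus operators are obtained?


Tracing out the environment in an orthonormal basis {|i>_E} gives Kraus operators K_i = <i|_E U |0>_E.
Number of Kraus operators = dim(H_env) = d_env
= 20

20


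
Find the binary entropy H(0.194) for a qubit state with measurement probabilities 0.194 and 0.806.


S = -p*log2(p) - (1-p)*log2(1-p)
p = 0.1940, 1-p = 0.8060
= -0.1940 * log2(0.1940) - 0.8060 * log2(0.8060)
= -(-0.4590) - (-0.2508)
= 0.7098

0.7098


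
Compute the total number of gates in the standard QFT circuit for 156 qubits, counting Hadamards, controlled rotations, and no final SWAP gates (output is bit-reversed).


Hadamard gates: 156
Controlled rotations: n*(n-1)/2 = 156*155/2 = 12090
SWAP gates: 0 (omitted)
Total = 156 + 12090
= 12246

12246


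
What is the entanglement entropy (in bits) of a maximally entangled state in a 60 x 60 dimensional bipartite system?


For a maximally entangled state in d x d:
S = log2(d) = log2(60)
= 5.9069

5.9069


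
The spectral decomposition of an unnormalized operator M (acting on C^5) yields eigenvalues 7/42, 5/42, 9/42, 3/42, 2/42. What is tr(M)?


tr(M) = sum of eigenvalues
= 7/42 + 5/42 + 9/42 + 3/42 + 2/42
= 26/42
= 0.6190

0.6190


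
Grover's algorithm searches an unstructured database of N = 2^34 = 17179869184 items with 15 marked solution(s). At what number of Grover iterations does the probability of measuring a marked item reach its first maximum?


After j Grover iterations the success probability is P(j) = sin^2((2j+1)*theta), where sin(theta) = sqrt(k/N).
N = 2^34 = 17179869184, k = 15
sin(theta) = sqrt(k/N) = 2.954851796e-05
theta = arcsin(sqrt(k/N)) = 2.954851797e-05 rad
P(j) reaches its first maximum when (2j+1)*theta is as close as possible to pi/2, i.e. j = round(pi/(4*theta) - 1/2).
pi/(4*theta) - 1/2 = 26579.4511
(For comparison, the common estimate pi/4 * sqrt(N/k) = 26579.9511; the exact maximiser is used here.)
Optimal iterations = 26579

26579


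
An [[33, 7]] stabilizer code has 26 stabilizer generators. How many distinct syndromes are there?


Each stabilizer generator gives a binary (+1 or -1) measurement outcome.
With 26 independent generators:
Total syndromes = 2^26
= 67108864

67108864


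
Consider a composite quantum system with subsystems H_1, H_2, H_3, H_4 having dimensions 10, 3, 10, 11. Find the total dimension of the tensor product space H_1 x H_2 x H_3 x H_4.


dim(H_1 x H_2 x H_3 x H_4) = 10 * 3 * 10 * 11
= 30 * 10 * 11
= 300 * 11
= 3300

3300


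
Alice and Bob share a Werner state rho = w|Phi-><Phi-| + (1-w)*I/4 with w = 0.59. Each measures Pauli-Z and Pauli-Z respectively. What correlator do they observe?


|Phi-> = (|00> - |11>)/sqrt(2)
For the pure Bell state, <Z_A Z_B> = +1 (Bell-state Pauli correlator).
The maximally-mixed part I/4 has tr(I/4 * P tensor P) = 0 for any traceless Pauli P.
So <Z_A Z_B>_rho = w * (+1) + (1 - w) * 0
= 0.59 * (+1)
= 0.5900

0.5900


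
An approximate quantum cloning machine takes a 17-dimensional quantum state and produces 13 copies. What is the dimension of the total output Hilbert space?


Output space = H^(tensor 13) where dim(H) = 17
dim = 17^13
= 289 (after 2 factors)
= 4913 (after 3 factors)
= 83521 (after 4 factors)
= 1419857 (after 5 factors)
= 24137569 (after 6 factors)
= 410338673 (after 7 factors)
= 6975757441 (after 8 factors)
= 118587876497 (after 9 factors)
= 2015993900449 (after 10 factors)
= 34271896307633 (after 11 factors)
= 582622237229761 (after 12 factors)
= 9904578032905937 (after 13 factors)
= 9904578032905937

9904578032905937


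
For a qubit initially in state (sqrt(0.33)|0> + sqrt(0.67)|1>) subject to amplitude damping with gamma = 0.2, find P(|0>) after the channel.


For amplitude damping with parameter gamma on state sqrt(a)|0> + sqrt(b)|1>:
alpha^2 = 0.33, beta^2 = 0.67
P(|0>) = alpha^2 + gamma * beta^2
= 0.33 + 0.2 * 0.67
= 0.33 + 0.1340
= 0.4640

0.4640


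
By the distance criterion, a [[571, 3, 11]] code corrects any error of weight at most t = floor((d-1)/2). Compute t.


Code parameters: [[571, 3, 11]], distance d = 11.
Number of correctable errors = floor((d-1)/2)
= floor((11 - 1)/2)
= floor(10/2)
= 5

5


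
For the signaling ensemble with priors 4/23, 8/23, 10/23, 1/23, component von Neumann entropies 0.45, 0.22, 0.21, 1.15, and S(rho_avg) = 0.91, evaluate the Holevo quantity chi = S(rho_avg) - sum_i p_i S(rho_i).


chi = S(rho) - sum_i p_i * S(rho_i)
Weighted entropy = 4/23 * 0.45 + 8/23 * 0.22 + 10/23 * 0.21 + 1/23 * 1.15
= 0.2961
chi = 0.91 - 0.2961
= 0.6139

0.6139


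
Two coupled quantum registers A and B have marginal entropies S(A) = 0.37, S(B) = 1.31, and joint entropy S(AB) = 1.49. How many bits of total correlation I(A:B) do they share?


I(A:B) = S(A) + S(B) - S(AB)
= 0.37 + 1.31 - 1.49
= 0.1900

0.1900


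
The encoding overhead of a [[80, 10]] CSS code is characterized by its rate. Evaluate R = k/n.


Code rate R = k/n
= 10/80
= 0.1250

0.1250


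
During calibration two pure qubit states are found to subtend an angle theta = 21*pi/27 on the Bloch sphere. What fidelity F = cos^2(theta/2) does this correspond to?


For states separated by angle theta on Bloch sphere:
F = cos^2(theta/2)
theta = 21*pi/27 = 2.4435
theta/2 = 1.2217
cos(theta/2) = 0.3420
F = 0.1170

0.1170


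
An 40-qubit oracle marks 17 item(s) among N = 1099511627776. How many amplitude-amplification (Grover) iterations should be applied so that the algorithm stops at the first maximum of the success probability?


After j Grover iterations the success probability is P(j) = sin^2((2j+1)*theta), where sin(theta) = sqrt(k/N).
N = 2^40 = 1099511627776, k = 17
sin(theta) = sqrt(k/N) = 3.932099939e-06
theta = arcsin(sqrt(k/N)) = 3.932099939e-06 rad
P(j) reaches its first maximum when (2j+1)*theta is as close as possible to pi/2, i.e. j = round(pi/(4*theta) - 1/2).
pi/(4*theta) - 1/2 = 199739.6326
(For comparison, the common estimate pi/4 * sqrt(N/k) = 199740.1326; the exact maximiser is used here.)
Optimal iterations = 199740

199740


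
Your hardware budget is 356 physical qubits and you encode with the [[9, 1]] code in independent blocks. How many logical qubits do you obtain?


Each code block uses 9 physical qubits for 1 logical qubit(s).
Number of complete blocks = floor(356 / 9) = 39
Logical qubits = 39 * 1
= 39

39


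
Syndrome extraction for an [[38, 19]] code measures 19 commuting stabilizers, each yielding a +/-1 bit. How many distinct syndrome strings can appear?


Each stabilizer generator gives a binary (+1 or -1) measurement outcome.
With 19 independent generators:
Total syndromes = 2^19
= 524288

524288


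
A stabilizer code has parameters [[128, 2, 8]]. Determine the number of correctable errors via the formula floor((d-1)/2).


Code parameters: [[128, 2, 8]], distance d = 8.
Number of correctable errors = floor((d-1)/2)
= floor((8 - 1)/2)
= floor(7/2)
= 3

3


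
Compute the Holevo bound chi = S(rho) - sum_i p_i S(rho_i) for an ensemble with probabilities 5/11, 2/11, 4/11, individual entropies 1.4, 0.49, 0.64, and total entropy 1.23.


chi = S(rho) - sum_i p_i * S(rho_i)
Weighted entropy = 5/11 * 1.4 + 2/11 * 0.49 + 4/11 * 0.64
= 0.9582
chi = 1.23 - 0.9582
= 0.2718

0.2718


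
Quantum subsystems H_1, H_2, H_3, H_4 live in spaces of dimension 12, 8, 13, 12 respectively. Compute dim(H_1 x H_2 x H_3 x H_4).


dim(H_1 x H_2 x H_3 x H_4) = 12 * 8 * 13 * 12
= 96 * 13 * 12
= 1248 * 12
= 14976

14976


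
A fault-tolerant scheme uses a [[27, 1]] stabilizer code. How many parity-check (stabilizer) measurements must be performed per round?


For an [[n,k]] stabilizer code:
Number of stabilizer generators = n - k
= 27 - 1
= 26

26


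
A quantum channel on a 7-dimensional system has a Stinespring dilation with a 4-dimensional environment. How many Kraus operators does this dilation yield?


Tracing out the environment in an orthonormal basis {|i>_E} gives Kraus operators K_i = <i|_E U |0>_E.
Number of Kraus operators = dim(H_env) = d_env
= 4

4


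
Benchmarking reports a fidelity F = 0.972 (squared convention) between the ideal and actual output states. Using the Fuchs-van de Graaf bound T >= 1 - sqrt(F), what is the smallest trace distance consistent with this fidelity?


Fuchs-van de Graaf (squared-fidelity convention): 1 - sqrt(F) <= T <= sqrt(1 - F).
Lower bound: T >= 1 - sqrt(F)
sqrt(F) = sqrt(0.972) = 0.9859
T >= 1 - 0.9859
T >= 0.0141

0.0141


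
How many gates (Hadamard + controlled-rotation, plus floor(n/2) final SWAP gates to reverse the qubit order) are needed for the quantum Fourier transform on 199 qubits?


Hadamard gates: 199
Controlled rotations: n*(n-1)/2 = 199*198/2 = 19701
SWAP gates: floor(n/2) = floor(199/2) = 99
Total = 199 + 19701 + 99
= 19999

19999


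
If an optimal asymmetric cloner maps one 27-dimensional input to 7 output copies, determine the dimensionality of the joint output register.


Output space = H^(tensor 7) where dim(H) = 27
dim = 27^7
= 729 (after 2 factors)
= 19683 (after 3 factors)
= 531441 (after 4 factors)
= 14348907 (after 5 factors)
= 387420489 (after 6 factors)
= 10460353203 (after 7 factors)
= 10460353203

10460353203


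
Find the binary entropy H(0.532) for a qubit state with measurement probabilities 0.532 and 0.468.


S = -p*log2(p) - (1-p)*log2(1-p)
p = 0.5320, 1-p = 0.4680
= -0.5320 * log2(0.5320) - 0.4680 * log2(0.4680)
= -(-0.4844) - (-0.5127)
= 0.9970

0.9970


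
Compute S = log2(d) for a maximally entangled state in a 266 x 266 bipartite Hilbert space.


For a maximally entangled state in d x d:
S = log2(d) = log2(266)
= 8.0553

8.0553


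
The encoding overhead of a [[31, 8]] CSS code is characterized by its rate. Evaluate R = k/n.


Code rate R = k/n
= 8/31
= 0.2581

0.2581


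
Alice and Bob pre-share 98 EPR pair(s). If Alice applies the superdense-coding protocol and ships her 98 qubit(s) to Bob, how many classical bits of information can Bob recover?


Superdense coding allows 2 classical bits per shared entangled pair.
98 pair(s) -> 2 * 98 = 196 classical bits

196


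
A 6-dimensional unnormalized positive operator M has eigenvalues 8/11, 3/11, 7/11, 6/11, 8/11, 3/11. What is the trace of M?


tr(M) = sum of eigenvalues
= 8/11 + 3/11 + 7/11 + 6/11 + 8/11 + 3/11
= 35/11
= 3.1818

3.1818


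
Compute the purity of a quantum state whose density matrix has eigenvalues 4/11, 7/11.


tr(rho^2) = sum of eigenvalues squared
= (4/11)^2 + (7/11)^2
= (16 + 49) / 121
= 65/121
= 0.5372

0.5372


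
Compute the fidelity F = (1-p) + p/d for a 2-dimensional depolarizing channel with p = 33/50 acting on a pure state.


F = (1-p) + p/d
= (1 - 0.6600) + 0.6600/2
= 0.3400 + 0.3300
= 0.6700

0.6700


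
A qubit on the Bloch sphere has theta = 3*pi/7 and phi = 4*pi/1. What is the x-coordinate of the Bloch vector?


theta = 1.3464, phi = 12.5664
r_x = sin(theta)*cos(phi) = 0.9749 * 1.0000
r_x = 0.9749

0.9749


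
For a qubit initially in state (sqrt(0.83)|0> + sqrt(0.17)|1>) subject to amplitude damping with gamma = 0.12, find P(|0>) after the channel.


For amplitude damping with parameter gamma on state sqrt(a)|0> + sqrt(b)|1>:
alpha^2 = 0.83, beta^2 = 0.17
P(|0>) = alpha^2 + gamma * beta^2
= 0.83 + 0.12 * 0.17
= 0.83 + 0.0204
= 0.8504

0.8504


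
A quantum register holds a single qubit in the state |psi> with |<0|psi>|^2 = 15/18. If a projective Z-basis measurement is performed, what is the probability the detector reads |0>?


|alpha|^2 = 15/18 = 0.8333
|beta|^2 = 1 - 15/18 = 3/18 = 0.1667
P(|0>) = |alpha|^2 = 0.8333

0.8333


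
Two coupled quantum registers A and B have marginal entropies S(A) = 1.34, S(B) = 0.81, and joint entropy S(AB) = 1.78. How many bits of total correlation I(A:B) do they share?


I(A:B) = S(A) + S(B) - S(AB)
= 1.34 + 0.81 - 1.78
= 0.3700

0.3700


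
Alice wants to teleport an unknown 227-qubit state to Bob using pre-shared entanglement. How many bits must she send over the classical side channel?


Quantum teleportation requires 2 classical bits per qubit teleported.
227 qubit(s) -> 2 * 227 = 454 classical bits

454


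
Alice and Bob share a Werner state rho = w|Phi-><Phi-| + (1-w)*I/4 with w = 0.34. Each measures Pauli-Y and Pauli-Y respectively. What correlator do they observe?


|Phi-> = (|00> - |11>)/sqrt(2)
For the pure Bell state, <Y_A Y_B> = +1 (Bell-state Pauli correlator).
The maximally-mixed part I/4 has tr(I/4 * P tensor P) = 0 for any traceless Pauli P.
So <Y_A Y_B>_rho = w * (+1) + (1 - w) * 0
= 0.34 * (+1)
= 0.3400

0.3400


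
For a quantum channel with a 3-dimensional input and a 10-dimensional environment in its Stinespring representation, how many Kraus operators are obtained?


Tracing out the environment in an orthonormal basis {|i>_E} gives Kraus operators K_i = <i|_E U |0>_E.
Number of Kraus operators = dim(H_env) = d_env
= 10

10


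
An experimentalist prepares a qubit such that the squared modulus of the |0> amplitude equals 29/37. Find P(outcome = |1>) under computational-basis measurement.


|alpha|^2 = 29/37 = 0.7838
|beta|^2 = 1 - 29/37 = 8/37 = 0.2162
P(|1>) = |beta|^2 = 0.2162

0.2162


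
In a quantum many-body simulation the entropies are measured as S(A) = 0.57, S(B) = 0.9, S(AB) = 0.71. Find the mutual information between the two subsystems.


I(A:B) = S(A) + S(B) - S(AB)
= 0.57 + 0.9 - 0.71
= 0.7600

0.7600


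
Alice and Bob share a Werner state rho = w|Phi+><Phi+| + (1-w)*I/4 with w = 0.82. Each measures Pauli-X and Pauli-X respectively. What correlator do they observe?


|Phi+> = (|00> + |11>)/sqrt(2)
For the pure Bell state, <X_A X_B> = +1 (Bell-state Pauli correlator).
The maximally-mixed part I/4 has tr(I/4 * P tensor P) = 0 for any traceless Pauli P.
So <X_A X_B>_rho = w * (+1) + (1 - w) * 0
= 0.82 * (+1)
= 0.8200

0.8200


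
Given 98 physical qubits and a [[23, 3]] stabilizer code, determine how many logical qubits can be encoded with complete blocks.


Each code block uses 23 physical qubits for 3 logical qubit(s).
Number of complete blocks = floor(98 / 23) = 4
Logical qubits = 4 * 3
= 12

12


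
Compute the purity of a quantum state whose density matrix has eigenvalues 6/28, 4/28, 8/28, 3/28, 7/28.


tr(rho^2) = sum of eigenvalues squared
= (6/28)^2 + (4/28)^2 + (8/28)^2 + (3/28)^2 + (7/28)^2
= (36 + 16 + 64 + 9 + 49) / 784
= 174/784
= 0.2219

0.2219


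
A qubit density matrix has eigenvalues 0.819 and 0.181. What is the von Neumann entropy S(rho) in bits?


S = -p*log2(p) - (1-p)*log2(1-p)
p = 0.8190, 1-p = 0.1810
= -0.8190 * log2(0.8190) - 0.1810 * log2(0.1810)
= -(-0.2359) - (-0.4463)
= 0.6823

0.6823


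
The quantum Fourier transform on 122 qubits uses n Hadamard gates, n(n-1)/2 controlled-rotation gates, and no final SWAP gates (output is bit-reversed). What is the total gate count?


Hadamard gates: 122
Controlled rotations: n*(n-1)/2 = 122*121/2 = 7381
SWAP gates: 0 (omitted)
Total = 122 + 7381
= 7503

7503


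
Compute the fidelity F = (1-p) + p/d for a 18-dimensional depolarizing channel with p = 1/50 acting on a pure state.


F = (1-p) + p/d
= (1 - 0.0200) + 0.0200/18
= 0.9800 + 0.0011
= 0.9811

0.9811


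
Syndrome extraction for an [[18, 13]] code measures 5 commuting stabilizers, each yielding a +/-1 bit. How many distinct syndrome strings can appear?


Each stabilizer generator gives a binary (+1 or -1) measurement outcome.
With 5 independent generators:
Total syndromes = 2^5
= 32

32


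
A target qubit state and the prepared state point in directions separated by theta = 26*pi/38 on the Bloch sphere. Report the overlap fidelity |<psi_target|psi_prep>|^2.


For states separated by angle theta on Bloch sphere:
F = cos^2(theta/2)
theta = 26*pi/38 = 2.1495
theta/2 = 1.0748
cos(theta/2) = 0.4759
F = 0.2265

0.2265


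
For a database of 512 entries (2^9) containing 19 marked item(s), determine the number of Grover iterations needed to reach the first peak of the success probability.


After j Grover iterations the success probability is P(j) = sin^2((2j+1)*theta), where sin(theta) = sqrt(k/N).
N = 2^9 = 512, k = 19
sin(theta) = sqrt(k/N) = 0.1926379376
theta = arcsin(sqrt(k/N)) = 0.1938497303 rad
P(j) reaches its first maximum when (2j+1)*theta is as close as possible to pi/2, i.e. j = round(pi/(4*theta) - 1/2).
pi/(4*theta) - 1/2 = 3.5516
(For comparison, the common estimate pi/4 * sqrt(N/k) = 4.0771; the exact maximiser is used here.)
Optimal iterations = 4

4


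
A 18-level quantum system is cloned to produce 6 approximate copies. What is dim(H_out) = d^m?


Output space = H^(tensor 6) where dim(H) = 18
dim = 18^6
= 324 (after 2 factors)
= 5832 (after 3 factors)
= 104976 (after 4 factors)
= 1889568 (after 5 factors)
= 34012224 (after 6 factors)
= 34012224

34012224


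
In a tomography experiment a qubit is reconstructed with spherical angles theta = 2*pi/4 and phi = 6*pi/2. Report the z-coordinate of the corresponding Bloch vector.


theta = 1.5708, phi = 9.4248
r_z = cos(theta) = 0.0000

0.0000


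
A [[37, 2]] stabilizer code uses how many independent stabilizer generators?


For an [[n,k]] stabilizer code:
Number of stabilizer generators = n - k
= 37 - 2
= 35

35


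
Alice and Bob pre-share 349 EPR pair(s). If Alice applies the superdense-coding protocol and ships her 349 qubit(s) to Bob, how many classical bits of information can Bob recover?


Superdense coding allows 2 classical bits per shared entangled pair.
349 pair(s) -> 2 * 349 = 698 classical bits

698


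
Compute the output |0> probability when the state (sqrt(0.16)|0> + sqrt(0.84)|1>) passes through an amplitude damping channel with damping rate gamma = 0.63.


For amplitude damping with parameter gamma on state sqrt(a)|0> + sqrt(b)|1>:
alpha^2 = 0.16, beta^2 = 0.84
P(|0>) = alpha^2 + gamma * beta^2
= 0.16 + 0.63 * 0.84
= 0.16 + 0.5292
= 0.6892

0.6892


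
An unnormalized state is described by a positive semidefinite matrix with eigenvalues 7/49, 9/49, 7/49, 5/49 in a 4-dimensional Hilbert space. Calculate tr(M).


tr(M) = sum of eigenvalues
= 7/49 + 9/49 + 7/49 + 5/49
= 28/49
= 0.5714

0.5714


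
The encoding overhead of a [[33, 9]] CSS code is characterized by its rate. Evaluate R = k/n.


Code rate R = k/n
= 9/33
= 0.2727

0.2727


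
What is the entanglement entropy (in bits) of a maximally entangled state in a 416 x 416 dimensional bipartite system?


For a maximally entangled state in d x d:
S = log2(d) = log2(416)
= 8.7004

8.7004


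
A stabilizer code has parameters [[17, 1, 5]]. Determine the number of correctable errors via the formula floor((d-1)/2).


Code parameters: [[17, 1, 5]], distance d = 5.
Number of correctable errors = floor((d-1)/2)
= floor((5 - 1)/2)
= floor(4/2)
= 2

2


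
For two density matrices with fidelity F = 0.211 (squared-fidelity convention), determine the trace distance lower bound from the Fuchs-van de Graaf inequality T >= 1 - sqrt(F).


Fuchs-van de Graaf (squared-fidelity convention): 1 - sqrt(F) <= T <= sqrt(1 - F).
Lower bound: T >= 1 - sqrt(F)
sqrt(F) = sqrt(0.211) = 0.4593
T >= 1 - 0.4593
T >= 0.5407

0.5407


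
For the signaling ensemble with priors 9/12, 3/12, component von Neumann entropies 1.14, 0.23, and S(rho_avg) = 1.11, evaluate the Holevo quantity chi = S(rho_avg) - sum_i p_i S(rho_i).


chi = S(rho) - sum_i p_i * S(rho_i)
Weighted entropy = 9/12 * 1.14 + 3/12 * 0.23
= 0.9125
chi = 1.11 - 0.9125
= 0.1975

0.1975


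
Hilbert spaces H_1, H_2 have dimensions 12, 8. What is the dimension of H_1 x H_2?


dim(H_1 x H_2) = 12 * 8
= 96

96


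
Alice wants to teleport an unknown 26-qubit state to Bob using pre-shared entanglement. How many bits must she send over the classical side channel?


Quantum teleportation requires 2 classical bits per qubit teleported.
26 qubit(s) -> 2 * 26 = 52 classical bits

52


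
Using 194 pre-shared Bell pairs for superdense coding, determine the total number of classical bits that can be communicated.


Superdense coding allows 2 classical bits per shared entangled pair.
194 pair(s) -> 2 * 194 = 388 classical bits

388


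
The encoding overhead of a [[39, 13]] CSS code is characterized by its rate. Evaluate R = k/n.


Code rate R = k/n
= 13/39
= 0.3333

0.3333


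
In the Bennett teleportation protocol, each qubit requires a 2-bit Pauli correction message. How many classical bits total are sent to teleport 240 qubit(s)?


Quantum teleportation requires 2 classical bits per qubit teleported.
240 qubit(s) -> 2 * 240 = 480 classical bits

480


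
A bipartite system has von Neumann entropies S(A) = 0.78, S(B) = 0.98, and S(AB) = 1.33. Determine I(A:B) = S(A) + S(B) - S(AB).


I(A:B) = S(A) + S(B) - S(AB)
= 0.78 + 0.98 - 1.33
= 0.4300

0.4300


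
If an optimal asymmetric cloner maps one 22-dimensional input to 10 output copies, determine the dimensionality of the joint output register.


Output space = H^(tensor 10) where dim(H) = 22
dim = 22^10
= 484 (after 2 factors)
= 10648 (after 3 factors)
= 234256 (after 4 factors)
= 5153632 (after 5 factors)
= 113379904 (after 6 factors)
= 2494357888 (after 7 factors)
= 54875873536 (after 8 factors)
= 1207269217792 (after 9 factors)
= 26559922791424 (after 10 factors)
= 26559922791424

26559922791424


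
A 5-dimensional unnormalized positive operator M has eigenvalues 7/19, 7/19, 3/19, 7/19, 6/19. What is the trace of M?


tr(M) = sum of eigenvalues
= 7/19 + 7/19 + 3/19 + 7/19 + 6/19
= 30/19
= 1.5789

1.5789


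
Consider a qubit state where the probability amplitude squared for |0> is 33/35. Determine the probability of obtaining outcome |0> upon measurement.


|alpha|^2 = 33/35 = 0.9429
|beta|^2 = 1 - 33/35 = 2/35 = 0.0571
P(|0>) = |alpha|^2 = 0.9429

0.9429


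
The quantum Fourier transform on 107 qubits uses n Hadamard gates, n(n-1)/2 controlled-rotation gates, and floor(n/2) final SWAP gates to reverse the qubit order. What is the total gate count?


Hadamard gates: 107
Controlled rotations: n*(n-1)/2 = 107*106/2 = 5671
SWAP gates: floor(n/2) = floor(107/2) = 53
Total = 107 + 5671 + 53
= 5831

5831


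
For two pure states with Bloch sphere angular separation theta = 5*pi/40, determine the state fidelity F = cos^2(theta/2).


For states separated by angle theta on Bloch sphere:
F = cos^2(theta/2)
theta = 5*pi/40 = 0.3927
theta/2 = 0.1963
cos(theta/2) = 0.9808
F = 0.9619

0.9619


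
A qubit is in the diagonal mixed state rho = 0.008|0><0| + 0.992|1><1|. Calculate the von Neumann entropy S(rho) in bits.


S = -p*log2(p) - (1-p)*log2(1-p)
p = 0.0080, 1-p = 0.9920
= -0.0080 * log2(0.0080) - 0.9920 * log2(0.9920)
= -(-0.0557) - (-0.0115)
= 0.0672

0.0672


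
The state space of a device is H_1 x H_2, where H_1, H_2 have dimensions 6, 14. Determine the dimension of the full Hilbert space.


dim(H_1 x H_2) = 6 * 14
= 84

84


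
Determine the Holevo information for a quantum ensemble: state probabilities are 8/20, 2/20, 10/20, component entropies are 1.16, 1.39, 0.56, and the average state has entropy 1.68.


chi = S(rho) - sum_i p_i * S(rho_i)
Weighted entropy = 8/20 * 1.16 + 2/20 * 1.39 + 10/20 * 0.56
= 0.8830
chi = 1.68 - 0.8830
= 0.7970

0.7970


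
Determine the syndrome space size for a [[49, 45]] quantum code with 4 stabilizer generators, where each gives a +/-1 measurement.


Each stabilizer generator gives a binary (+1 or -1) measurement outcome.
With 4 independent generators:
Total syndromes = 2^4
= 16

16


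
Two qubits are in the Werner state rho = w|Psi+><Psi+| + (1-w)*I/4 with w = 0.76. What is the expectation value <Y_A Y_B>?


|Psi+> = (|01> + |10>)/sqrt(2)
For the pure Bell state, <Y_A Y_B> = +1 (Bell-state Pauli correlator).
The maximally-mixed part I/4 has tr(I/4 * P tensor P) = 0 for any traceless Pauli P.
So <Y_A Y_B>_rho = w * (+1) + (1 - w) * 0
= 0.76 * (+1)
= 0.7600

0.7600


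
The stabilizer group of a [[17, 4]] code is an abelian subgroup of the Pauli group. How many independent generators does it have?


For an [[n,k]] stabilizer code:
Number of stabilizer generators = n - k
= 17 - 4
= 13

13


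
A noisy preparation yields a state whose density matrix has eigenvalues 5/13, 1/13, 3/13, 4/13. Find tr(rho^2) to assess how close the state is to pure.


tr(rho^2) = sum of eigenvalues squared
= (5/13)^2 + (1/13)^2 + (3/13)^2 + (4/13)^2
= (25 + 1 + 9 + 16) / 169
= 51/169
= 0.3018

0.3018


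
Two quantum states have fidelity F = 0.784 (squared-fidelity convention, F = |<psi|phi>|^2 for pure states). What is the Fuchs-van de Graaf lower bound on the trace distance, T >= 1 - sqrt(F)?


Fuchs-van de Graaf (squared-fidelity convention): 1 - sqrt(F) <= T <= sqrt(1 - F).
Lower bound: T >= 1 - sqrt(F)
sqrt(F) = sqrt(0.784) = 0.8854
T >= 1 - 0.8854
T >= 0.1146

0.1146


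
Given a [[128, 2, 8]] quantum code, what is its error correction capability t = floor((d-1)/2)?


Code parameters: [[128, 2, 8]], distance d = 8.
Number of correctable errors = floor((d-1)/2)
= floor((8 - 1)/2)
= floor(7/2)
= 3

3


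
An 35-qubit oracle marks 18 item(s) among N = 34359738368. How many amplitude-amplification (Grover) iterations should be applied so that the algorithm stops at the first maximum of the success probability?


After j Grover iterations the success probability is P(j) = sin^2((2j+1)*theta), where sin(theta) = sqrt(k/N).
N = 2^35 = 34359738368, k = 18
sin(theta) = sqrt(k/N) = 2.288818359e-05
theta = arcsin(sqrt(k/N)) = 2.28881836e-05 rad
P(j) reaches its first maximum when (2j+1)*theta is as close as possible to pi/2, i.e. j = round(pi/(4*theta) - 1/2).
pi/(4*theta) - 1/2 = 34314.0694
(For comparison, the common estimate pi/4 * sqrt(N/k) = 34314.5694; the exact maximiser is used here.)
Optimal iterations = 34314

34314


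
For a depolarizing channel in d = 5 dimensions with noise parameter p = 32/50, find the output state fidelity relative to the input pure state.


F = (1-p) + p/d
= (1 - 0.6400) + 0.6400/5
= 0.3600 + 0.1280
= 0.4880

0.4880


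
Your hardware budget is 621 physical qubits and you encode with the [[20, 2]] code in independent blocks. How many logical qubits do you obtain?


Each code block uses 20 physical qubits for 2 logical qubit(s).
Number of complete blocks = floor(621 / 20) = 31
Logical qubits = 31 * 2
= 62

62


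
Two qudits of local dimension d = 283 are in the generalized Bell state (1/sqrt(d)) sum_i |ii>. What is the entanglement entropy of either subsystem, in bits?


For a maximally entangled state in d x d:
S = log2(d) = log2(283)
= 8.1447

8.1447


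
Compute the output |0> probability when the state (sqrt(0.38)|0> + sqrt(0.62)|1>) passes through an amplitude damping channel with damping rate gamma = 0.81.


For amplitude damping with parameter gamma on state sqrt(a)|0> + sqrt(b)|1>:
alpha^2 = 0.38, beta^2 = 0.62
P(|0>) = alpha^2 + gamma * beta^2
= 0.38 + 0.81 * 0.62
= 0.38 + 0.5022
= 0.8822

0.8822


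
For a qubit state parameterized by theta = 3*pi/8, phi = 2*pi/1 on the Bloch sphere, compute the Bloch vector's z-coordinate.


theta = 1.1781, phi = 6.2832
r_z = cos(theta) = 0.3827

0.3827


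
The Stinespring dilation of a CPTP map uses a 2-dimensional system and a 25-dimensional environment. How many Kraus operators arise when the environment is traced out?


Tracing out the environment in an orthonormal basis {|i>_E} gives Kraus operators K_i = <i|_E U |0>_E.
Number of Kraus operators = dim(H_env) = d_env
= 25

25


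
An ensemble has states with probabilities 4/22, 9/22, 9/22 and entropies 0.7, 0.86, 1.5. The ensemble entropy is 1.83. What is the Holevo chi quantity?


chi = S(rho) - sum_i p_i * S(rho_i)
Weighted entropy = 4/22 * 0.7 + 9/22 * 0.86 + 9/22 * 1.5
= 1.0927
chi = 1.83 - 1.0927
= 0.7373

0.7373


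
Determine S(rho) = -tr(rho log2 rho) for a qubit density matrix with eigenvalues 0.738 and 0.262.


S = -p*log2(p) - (1-p)*log2(1-p)
p = 0.7380, 1-p = 0.2620
= -0.7380 * log2(0.7380) - 0.2620 * log2(0.2620)
= -(-0.3235) - (-0.5063)
= 0.8297

0.8297


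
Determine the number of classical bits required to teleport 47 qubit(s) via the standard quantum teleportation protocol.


Quantum teleportation requires 2 classical bits per qubit teleported.
47 qubit(s) -> 2 * 47 = 94 classical bits

94


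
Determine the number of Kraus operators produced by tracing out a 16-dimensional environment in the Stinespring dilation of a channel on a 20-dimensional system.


Tracing out the environment in an orthonormal basis {|i>_E} gives Kraus operators K_i = <i|_E U |0>_E.
Number of Kraus operators = dim(H_env) = d_env
= 16

16


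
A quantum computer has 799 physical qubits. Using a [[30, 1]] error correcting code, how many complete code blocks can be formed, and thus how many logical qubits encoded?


Each code block uses 30 physical qubits for 1 logical qubit(s).
Number of complete blocks = floor(799 / 30) = 26
Logical qubits = 26 * 1
= 26

26


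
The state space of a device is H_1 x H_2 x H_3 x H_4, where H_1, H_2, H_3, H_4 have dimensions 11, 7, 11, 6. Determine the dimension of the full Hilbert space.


dim(H_1 x H_2 x H_3 x H_4) = 11 * 7 * 11 * 6
= 77 * 11 * 6
= 847 * 6
= 5082

5082


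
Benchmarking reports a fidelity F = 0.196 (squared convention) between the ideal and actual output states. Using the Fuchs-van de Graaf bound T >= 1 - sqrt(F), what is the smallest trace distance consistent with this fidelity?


Fuchs-van de Graaf (squared-fidelity convention): 1 - sqrt(F) <= T <= sqrt(1 - F).
Lower bound: T >= 1 - sqrt(F)
sqrt(F) = sqrt(0.196) = 0.4427
T >= 1 - 0.4427
T >= 0.5573

0.5573


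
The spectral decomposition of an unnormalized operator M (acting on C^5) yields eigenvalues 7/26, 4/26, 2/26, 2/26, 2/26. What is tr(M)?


tr(M) = sum of eigenvalues
= 7/26 + 4/26 + 2/26 + 2/26 + 2/26
= 17/26
= 0.6538

0.6538


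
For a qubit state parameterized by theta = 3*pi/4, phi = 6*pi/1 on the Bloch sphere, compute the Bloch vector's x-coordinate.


theta = 2.3562, phi = 18.8496
r_x = sin(theta)*cos(phi) = 0.7071 * 1.0000
r_x = 0.7071

0.7071


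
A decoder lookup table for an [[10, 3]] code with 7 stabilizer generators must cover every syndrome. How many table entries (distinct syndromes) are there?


Each stabilizer generator gives a binary (+1 or -1) measurement outcome.
With 7 independent generators:
Total syndromes = 2^7
= 128

128
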